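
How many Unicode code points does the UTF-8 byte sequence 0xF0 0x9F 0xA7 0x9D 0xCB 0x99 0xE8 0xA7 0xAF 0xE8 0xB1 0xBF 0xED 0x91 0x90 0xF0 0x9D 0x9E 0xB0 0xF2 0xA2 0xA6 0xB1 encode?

Byte at offset 0: 0xF0 = 11110000 → 4-byte char (#1). Advance 4.
Byte at offset 4: 0xCB = 11001011 → 2-byte char (#2). Advance 2.
Byte at offset 6: 0xE8 = 11101000 → 3-byte char (#3). Advance 3.
Byte at offset 9: 0xE8 = 11101000 → 3-byte char (#4). Advance 3.
Byte at offset 12: 0xED = 11101101 → 3-byte char (#5). Advance 3.
Byte at offset 15: 0xF0 = 11110000 → 4-byte char (#6). Advance 4.
Byte at offset 19: 0xF2 = 11110010 → 4-byte char (#7). Advance 4.
Reached end at offset 23 after 7 code points.

7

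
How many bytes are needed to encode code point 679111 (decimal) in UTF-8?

U+A5CC7 = 0xA5CC7. UTF-8 uses 1 byte below 0x80, 2 below 0x800, 3 below 0x10000, 4 up to 0x10FFFF. 0xA5CC7 is in U+10000–U+10FFFF → 4 bytes.

4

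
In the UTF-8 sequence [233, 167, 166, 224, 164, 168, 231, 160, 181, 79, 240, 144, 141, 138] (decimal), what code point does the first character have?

U+99E6

Offset 0: leading byte 0xE9 = 11101001 → 3-byte char #1 = E9 A7 A6.
Leading byte 0xE9 = 11101001 matches 1110xxxx → 3-byte sequence.
Byte 1: 0xE9 = 11101001, payload 1001 (4 bits).
Byte 2: 0xA7 = 10100111 (10xxxxxx ✓), payload 100111.
Byte 3: 0xA6 = 10100110 (10xxxxxx ✓), payload 100110.
Concatenate: 1001100111100110 = 0x99E6 (16 bits → U+99E6).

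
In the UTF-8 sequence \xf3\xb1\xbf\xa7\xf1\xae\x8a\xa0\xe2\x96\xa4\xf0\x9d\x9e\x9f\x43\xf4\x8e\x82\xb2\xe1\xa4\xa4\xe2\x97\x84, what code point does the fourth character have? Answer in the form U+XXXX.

U+1D79F

Offset 0: leading byte 0xF3 = 11110011 → 4-byte char #1 = F3 B1 BF A7.
Offset 4: leading byte 0xF1 = 11110001 → 4-byte char #2 = F1 AE 8A A0.
Offset 8: leading byte 0xE2 = 11100010 → 3-byte char #3 = E2 96 A4.
Offset 11: leading byte 0xF0 = 11110000 → 4-byte char #4 = F0 9D 9E 9F.
Leading byte 0xF0 = 11110000 matches 11110xxx → 4-byte sequence.
Byte 1: 0xF0 = 11110000, payload 000 (3 bits).
Byte 2: 0x9D = 10011101 (10xxxxxx ✓), payload 011101.
Byte 3: 0x9E = 10011110 (10xxxxxx ✓), payload 011110.
Byte 4: 0x9F = 10011111 (10xxxxxx ✓), payload 011111.
Concatenate: 000011101011110011111 = 0x1D79F (21 bits → U+1D79F).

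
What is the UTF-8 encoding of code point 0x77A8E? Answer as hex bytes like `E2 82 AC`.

F1 B7 AA 8E

U+77A8E = 0x77A8E = 490126 decimal. In range U+10000–U+10FFFF → 4-byte form: 11110xxx 10xxxxxx 10xxxxxx 10xxxxxx.
Binary (21 bits): 001110111101010001110.
Split 3+6+6+6: 001 | 110111 | 101010 | 001110.
Byte 1: 11110001 = 0xF1.
Byte 2: 10110111 = 0xB7.
Byte 3: 10101010 = 0xAA.
Byte 4: 10001110 = 0x8E.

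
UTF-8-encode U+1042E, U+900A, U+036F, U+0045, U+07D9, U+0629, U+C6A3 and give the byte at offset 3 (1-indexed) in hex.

1-indexed offset 3 is 0-indexed offset 2.
U+1042E → 4-byte form F0 90 90 AE at offsets 0–3.
Offset 2 falls in char 1's range; it's byte 3 of F0 90 90 AE = 0x90.

0x90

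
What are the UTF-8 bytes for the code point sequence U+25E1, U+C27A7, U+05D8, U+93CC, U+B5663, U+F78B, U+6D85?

U+25E1: 3-byte form → E2 97 A1.
U+C27A7: 4-byte form → F3 82 9E A7.
U+05D8: 2-byte form → D7 98.
U+93CC: 3-byte form → E9 8F 8C.
U+B5663: 4-byte form → F2 B5 99 A3.
U+F78B: 3-byte form → EF 9E 8B.
U+6D85: 3-byte form → E6 B6 85.
Concatenated (22 bytes): E2 97 A1 F3 82 9E A7 D7 98 E9 8F 8C F2 B5 99 A3 EF 9E 8B E6 B6 85.

E2 97 A1 F3 82 9E A7 D7 98 E9 8F 8C F2 B5 99 A3 EF 9E 8B E6 B6 85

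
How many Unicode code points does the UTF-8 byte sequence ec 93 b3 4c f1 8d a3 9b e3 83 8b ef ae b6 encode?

5

Byte at offset 0: 0xEC = 11101100 → 3-byte char (#1). Advance 3.
Byte at offset 3: 0x4C = 01001100 → 1-byte char (#2). Advance 1.
Byte at offset 4: 0xF1 = 11110001 → 4-byte char (#3). Advance 4.
Byte at offset 8: 0xE3 = 11100011 → 3-byte char (#4). Advance 3.
Byte at offset 11: 0xEF = 11101111 → 3-byte char (#5). Advance 3.
Reached end at offset 14 after 5 code points.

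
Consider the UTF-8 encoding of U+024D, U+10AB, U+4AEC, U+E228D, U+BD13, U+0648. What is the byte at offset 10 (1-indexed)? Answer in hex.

1-indexed offset 10 is 0-indexed offset 9.
U+024D → 2-byte form C9 8D at offsets 0–1.
U+10AB → 3-byte form E1 82 AB at offsets 2–4.
U+4AEC → 3-byte form E4 AB AC at offsets 5–7.
U+E228D → 4-byte form F3 A2 8A 8D at offsets 8–11.
Offset 9 falls in char 4's range; it's byte 2 of F3 A2 8A 8D = 0xA2.

0xA2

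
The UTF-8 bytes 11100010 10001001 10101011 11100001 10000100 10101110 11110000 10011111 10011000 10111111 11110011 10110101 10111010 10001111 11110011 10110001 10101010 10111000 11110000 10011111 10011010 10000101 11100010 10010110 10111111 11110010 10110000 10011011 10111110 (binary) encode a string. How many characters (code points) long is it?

8

Byte at offset 0: 0xE2 = 11100010 → 3-byte char (#1). Advance 3.
Byte at offset 3: 0xE1 = 11100001 → 3-byte char (#2). Advance 3.
Byte at offset 6: 0xF0 = 11110000 → 4-byte char (#3). Advance 4.
Byte at offset 10: 0xF3 = 11110011 → 4-byte char (#4). Advance 4.
Byte at offset 14: 0xF3 = 11110011 → 4-byte char (#5). Advance 4.
Byte at offset 18: 0xF0 = 11110000 → 4-byte char (#6). Advance 4.
Byte at offset 22: 0xE2 = 11100010 → 3-byte char (#7). Advance 3.
Byte at offset 25: 0xF2 = 11110010 → 4-byte char (#8). Advance 4.
Reached end at offset 29 after 8 code points.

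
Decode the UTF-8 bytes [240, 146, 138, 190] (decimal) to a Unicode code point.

Leading byte 0xF0 = 11110000 matches 11110xxx → 4-byte sequence.
Byte 1: 0xF0 = 11110000, payload 000 (3 bits).
Byte 2: 0x92 = 10010010 (10xxxxxx ✓), payload 010010.
Byte 3: 0x8A = 10001010 (10xxxxxx ✓), payload 001010.
Byte 4: 0xBE = 10111110 (10xxxxxx ✓), payload 111110.
Concatenate: 000010010001010111110 = 0x122BE (21 bits → U+122BE).

U+122BE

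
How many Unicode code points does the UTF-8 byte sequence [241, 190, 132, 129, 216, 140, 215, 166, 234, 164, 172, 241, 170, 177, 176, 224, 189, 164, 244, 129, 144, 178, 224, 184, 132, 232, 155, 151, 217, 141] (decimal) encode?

Byte at offset 0: 0xF1 = 11110001 → 4-byte char (#1). Advance 4.
Byte at offset 4: 0xD8 = 11011000 → 2-byte char (#2). Advance 2.
Byte at offset 6: 0xD7 = 11010111 → 2-byte char (#3). Advance 2.
Byte at offset 8: 0xEA = 11101010 → 3-byte char (#4). Advance 3.
Byte at offset 11: 0xF1 = 11110001 → 4-byte char (#5). Advance 4.
Byte at offset 15: 0xE0 = 11100000 → 3-byte char (#6). Advance 3.
Byte at offset 18: 0xF4 = 11110100 → 4-byte char (#7). Advance 4.
Byte at offset 22: 0xE0 = 11100000 → 3-byte char (#8). Advance 3.
Byte at offset 25: 0xE8 = 11101000 → 3-byte char (#9). Advance 3.
Byte at offset 28: 0xD9 = 11011001 → 2-byte char (#10). Advance 2.
Reached end at offset 30 after 10 code points.

10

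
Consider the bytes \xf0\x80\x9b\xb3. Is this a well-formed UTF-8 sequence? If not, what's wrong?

Leading byte 0xF0 = 11110000 → 4-byte form.
Continuation bytes all match 10xxxxxx. Payload decodes to 0x6F3.
But 0x6F3 < 0x10000, the minimum for a 4-byte sequence — this is an overlong encoding.

invalid (overlong encoding)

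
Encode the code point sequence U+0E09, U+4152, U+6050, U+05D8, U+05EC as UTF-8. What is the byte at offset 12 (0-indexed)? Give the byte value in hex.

0xAC

U+0E09 → 3-byte form E0 B8 89 at offsets 0–2.
U+4152 → 3-byte form E4 85 92 at offsets 3–5.
U+6050 → 3-byte form E6 81 90 at offsets 6–8.
U+05D8 → 2-byte form D7 98 at offsets 9–10.
U+05EC → 2-byte form D7 AC at offsets 11–12.
Offset 12 falls in char 5's range; it's byte 2 of D7 AC = 0xAC.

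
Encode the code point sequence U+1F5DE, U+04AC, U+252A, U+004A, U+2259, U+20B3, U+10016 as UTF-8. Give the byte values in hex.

F0 9F 97 9E D2 AC E2 94 AA 4A E2 89 99 E2 82 B3 F0 90 80 96

U+1F5DE: 4-byte form → F0 9F 97 9E.
U+04AC: 2-byte form → D2 AC.
U+252A: 3-byte form → E2 94 AA.
U+004A: 1-byte form → 4A.
U+2259: 3-byte form → E2 89 99.
U+20B3: 3-byte form → E2 82 B3.
U+10016: 4-byte form → F0 90 80 96.
Concatenated (20 bytes): F0 9F 97 9E D2 AC E2 94 AA 4A E2 89 99 E2 82 B3 F0 90 80 96.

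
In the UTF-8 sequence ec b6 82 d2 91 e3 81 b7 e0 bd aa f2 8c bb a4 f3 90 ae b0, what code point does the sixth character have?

U+D0BB0

Offset 0: leading byte 0xEC = 11101100 → 3-byte char #1 = EC B6 82.
Offset 3: leading byte 0xD2 = 11010010 → 2-byte char #2 = D2 91.
Offset 5: leading byte 0xE3 = 11100011 → 3-byte char #3 = E3 81 B7.
Offset 8: leading byte 0xE0 = 11100000 → 3-byte char #4 = E0 BD AA.
Offset 11: leading byte 0xF2 = 11110010 → 4-byte char #5 = F2 8C BB A4.
Offset 15: leading byte 0xF3 = 11110011 → 4-byte char #6 = F3 90 AE B0.
Leading byte 0xF3 = 11110011 matches 11110xxx → 4-byte sequence.
Byte 1: 0xF3 = 11110011, payload 011 (3 bits).
Byte 2: 0x90 = 10010000 (10xxxxxx ✓), payload 010000.
Byte 3: 0xAE = 10101110 (10xxxxxx ✓), payload 101110.
Byte 4: 0xB0 = 10110000 (10xxxxxx ✓), payload 110000.
Concatenate: 011010000101110110000 = 0xD0BB0 (21 bits → U+D0BB0).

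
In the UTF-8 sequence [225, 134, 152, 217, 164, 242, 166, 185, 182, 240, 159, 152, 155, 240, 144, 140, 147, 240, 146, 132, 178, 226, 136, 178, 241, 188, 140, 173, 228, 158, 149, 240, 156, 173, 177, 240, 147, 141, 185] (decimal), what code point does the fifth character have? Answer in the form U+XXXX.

U+10313

Offset 0: leading byte 0xE1 = 11100001 → 3-byte char #1 = E1 86 98.
Offset 3: leading byte 0xD9 = 11011001 → 2-byte char #2 = D9 A4.
Offset 5: leading byte 0xF2 = 11110010 → 4-byte char #3 = F2 A6 B9 B6.
Offset 9: leading byte 0xF0 = 11110000 → 4-byte char #4 = F0 9F 98 9B.
Offset 13: leading byte 0xF0 = 11110000 → 4-byte char #5 = F0 90 8C 93.
Leading byte 0xF0 = 11110000 matches 11110xxx → 4-byte sequence.
Byte 1: 0xF0 = 11110000, payload 000 (3 bits).
Byte 2: 0x90 = 10010000 (10xxxxxx ✓), payload 010000.
Byte 3: 0x8C = 10001100 (10xxxxxx ✓), payload 001100.
Byte 4: 0x93 = 10010011 (10xxxxxx ✓), payload 010011.
Concatenate: 000010000001100010011 = 0x10313 (21 bits → U+10313).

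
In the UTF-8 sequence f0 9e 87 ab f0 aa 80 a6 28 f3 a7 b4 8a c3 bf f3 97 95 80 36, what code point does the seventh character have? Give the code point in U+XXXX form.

U+0036

Offset 0: leading byte 0xF0 = 11110000 → 4-byte char #1 = F0 9E 87 AB.
Offset 4: leading byte 0xF0 = 11110000 → 4-byte char #2 = F0 AA 80 A6.
Offset 8: leading byte 0x28 = 00101000 → 1-byte char #3 = 28.
Offset 9: leading byte 0xF3 = 11110011 → 4-byte char #4 = F3 A7 B4 8A.
Offset 13: leading byte 0xC3 = 11000011 → 2-byte char #5 = C3 BF.
Offset 15: leading byte 0xF3 = 11110011 → 4-byte char #6 = F3 97 95 80.
Offset 19: leading byte 0x36 = 00110110 → 1-byte char #7 = 36.
Leading byte 0x36 = 00110110 matches 0xxxxxxx → 1-byte sequence.
Byte 1: 0x36 = 00110110, payload 0110110 (7 bits).
Concatenate: 0110110 = 0x36 (7 bits → U+0036).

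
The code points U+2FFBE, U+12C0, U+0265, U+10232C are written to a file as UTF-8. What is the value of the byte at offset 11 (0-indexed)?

0x8C

U+2FFBE → 4-byte form F0 AF BE BE at offsets 0–3.
U+12C0 → 3-byte form E1 8B 80 at offsets 4–6.
U+0265 → 2-byte form C9 A5 at offsets 7–8.
U+10232C → 4-byte form F4 82 8C AC at offsets 9–12.
Offset 11 falls in char 4's range; it's byte 3 of F4 82 8C AC = 0x8C.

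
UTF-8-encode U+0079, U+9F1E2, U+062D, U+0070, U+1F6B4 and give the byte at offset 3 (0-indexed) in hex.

0x87

U+0079 → 1-byte form 79 at offsets 0–0.
U+9F1E2 → 4-byte form F2 9F 87 A2 at offsets 1–4.
Offset 3 falls in char 2's range; it's byte 3 of F2 9F 87 A2 = 0x87.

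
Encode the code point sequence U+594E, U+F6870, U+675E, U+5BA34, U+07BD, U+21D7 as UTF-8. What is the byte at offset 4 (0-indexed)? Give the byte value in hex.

0xB6

U+594E → 3-byte form E5 A5 8E at offsets 0–2.
U+F6870 → 4-byte form F3 B6 A1 B0 at offsets 3–6.
Offset 4 falls in char 2's range; it's byte 2 of F3 B6 A1 B0 = 0xB6.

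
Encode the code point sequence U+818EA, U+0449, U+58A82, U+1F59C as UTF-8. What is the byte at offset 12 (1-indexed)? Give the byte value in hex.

0x9F

1-indexed offset 12 is 0-indexed offset 11.
U+818EA → 4-byte form F2 81 A3 AA at offsets 0–3.
U+0449 → 2-byte form D1 89 at offsets 4–5.
U+58A82 → 4-byte form F1 98 AA 82 at offsets 6–9.
U+1F59C → 4-byte form F0 9F 96 9C at offsets 10–13.
Offset 11 falls in char 4's range; it's byte 2 of F0 9F 96 9C = 0x9F.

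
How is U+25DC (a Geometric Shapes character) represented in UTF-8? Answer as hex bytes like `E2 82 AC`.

U+25DC = 0x25DC = 9692 decimal. In range U+0800–U+FFFF → 3-byte form: 1110xxxx 10xxxxxx 10xxxxxx.
Binary (16 bits): 0010010111011100.
Split 4+6+6: 0010 | 010111 | 011100.
Byte 1: 11100010 = 0xE2.
Byte 2: 10010111 = 0x97.
Byte 3: 10011100 = 0x9C.

E2 97 9C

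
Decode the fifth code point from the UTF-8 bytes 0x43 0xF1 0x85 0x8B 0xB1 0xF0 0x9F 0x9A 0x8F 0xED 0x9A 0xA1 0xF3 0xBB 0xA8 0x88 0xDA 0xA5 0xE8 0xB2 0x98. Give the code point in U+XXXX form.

U+FBA08

Offset 0: leading byte 0x43 = 01000011 → 1-byte char #1 = 43.
Offset 1: leading byte 0xF1 = 11110001 → 4-byte char #2 = F1 85 8B B1.
Offset 5: leading byte 0xF0 = 11110000 → 4-byte char #3 = F0 9F 9A 8F.
Offset 9: leading byte 0xED = 11101101 → 3-byte char #4 = ED 9A A1.
Offset 12: leading byte 0xF3 = 11110011 → 4-byte char #5 = F3 BB A8 88.
Leading byte 0xF3 = 11110011 matches 11110xxx → 4-byte sequence.
Byte 1: 0xF3 = 11110011, payload 011 (3 bits).
Byte 2: 0xBB = 10111011 (10xxxxxx ✓), payload 111011.
Byte 3: 0xA8 = 10101000 (10xxxxxx ✓), payload 101000.
Byte 4: 0x88 = 10001000 (10xxxxxx ✓), payload 001000.
Concatenate: 011111011101000001000 = 0xFBA08 (21 bits → U+FBA08).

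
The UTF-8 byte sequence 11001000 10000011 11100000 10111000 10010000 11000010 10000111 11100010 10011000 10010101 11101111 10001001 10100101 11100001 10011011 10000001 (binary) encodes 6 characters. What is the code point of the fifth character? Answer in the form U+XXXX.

Offset 0: leading byte 0xC8 = 11001000 → 2-byte char #1 = C8 83.
Offset 2: leading byte 0xE0 = 11100000 → 3-byte char #2 = E0 B8 90.
Offset 5: leading byte 0xC2 = 11000010 → 2-byte char #3 = C2 87.
Offset 7: leading byte 0xE2 = 11100010 → 3-byte char #4 = E2 98 95.
Offset 10: leading byte 0xEF = 11101111 → 3-byte char #5 = EF 89 A5.
Leading byte 0xEF = 11101111 matches 1110xxxx → 3-byte sequence.
Byte 1: 0xEF = 11101111, payload 1111 (4 bits).
Byte 2: 0x89 = 10001001 (10xxxxxx ✓), payload 001001.
Byte 3: 0xA5 = 10100101 (10xxxxxx ✓), payload 100101.
Concatenate: 1111001001100101 = 0xF265 (16 bits → U+F265).

U+F265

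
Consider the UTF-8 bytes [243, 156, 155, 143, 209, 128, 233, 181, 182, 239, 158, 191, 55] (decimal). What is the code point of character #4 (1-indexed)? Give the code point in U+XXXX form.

U+F7BF

Offset 0: leading byte 0xF3 = 11110011 → 4-byte char #1 = F3 9C 9B 8F.
Offset 4: leading byte 0xD1 = 11010001 → 2-byte char #2 = D1 80.
Offset 6: leading byte 0xE9 = 11101001 → 3-byte char #3 = E9 B5 B6.
Offset 9: leading byte 0xEF = 11101111 → 3-byte char #4 = EF 9E BF.
Leading byte 0xEF = 11101111 matches 1110xxxx → 3-byte sequence.
Byte 1: 0xEF = 11101111, payload 1111 (4 bits).
Byte 2: 0x9E = 10011110 (10xxxxxx ✓), payload 011110.
Byte 3: 0xBF = 10111111 (10xxxxxx ✓), payload 111111.
Concatenate: 1111011110111111 = 0xF7BF (16 bits → U+F7BF).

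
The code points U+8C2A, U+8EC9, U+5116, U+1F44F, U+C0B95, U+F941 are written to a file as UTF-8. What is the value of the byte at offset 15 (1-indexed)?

0x80

1-indexed offset 15 is 0-indexed offset 14.
U+8C2A → 3-byte form E8 B0 AA at offsets 0–2.
U+8EC9 → 3-byte form E8 BB 89 at offsets 3–5.
U+5116 → 3-byte form E5 84 96 at offsets 6–8.
U+1F44F → 4-byte form F0 9F 91 8F at offsets 9–12.
U+C0B95 → 4-byte form F3 80 AE 95 at offsets 13–16.
Offset 14 falls in char 5's range; it's byte 2 of F3 80 AE 95 = 0x80.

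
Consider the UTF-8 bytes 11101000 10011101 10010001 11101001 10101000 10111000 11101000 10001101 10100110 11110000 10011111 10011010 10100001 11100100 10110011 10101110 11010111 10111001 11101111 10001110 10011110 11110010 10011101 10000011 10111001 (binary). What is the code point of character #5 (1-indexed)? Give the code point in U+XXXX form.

U+4CEE

Offset 0: leading byte 0xE8 = 11101000 → 3-byte char #1 = E8 9D 91.
Offset 3: leading byte 0xE9 = 11101001 → 3-byte char #2 = E9 A8 B8.
Offset 6: leading byte 0xE8 = 11101000 → 3-byte char #3 = E8 8D A6.
Offset 9: leading byte 0xF0 = 11110000 → 4-byte char #4 = F0 9F 9A A1.
Offset 13: leading byte 0xE4 = 11100100 → 3-byte char #5 = E4 B3 AE.
Leading byte 0xE4 = 11100100 matches 1110xxxx → 3-byte sequence.
Byte 1: 0xE4 = 11100100, payload 0100 (4 bits).
Byte 2: 0xB3 = 10110011 (10xxxxxx ✓), payload 110011.
Byte 3: 0xAE = 10101110 (10xxxxxx ✓), payload 101110.
Concatenate: 0100110011101110 = 0x4CEE (16 bits → U+4CEE).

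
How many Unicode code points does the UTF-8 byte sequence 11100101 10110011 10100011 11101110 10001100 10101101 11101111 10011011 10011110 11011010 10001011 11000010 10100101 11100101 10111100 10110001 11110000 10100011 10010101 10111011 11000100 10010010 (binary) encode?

Byte at offset 0: 0xE5 = 11100101 → 3-byte char (#1). Advance 3.
Byte at offset 3: 0xEE = 11101110 → 3-byte char (#2). Advance 3.
Byte at offset 6: 0xEF = 11101111 → 3-byte char (#3). Advance 3.
Byte at offset 9: 0xDA = 11011010 → 2-byte char (#4). Advance 2.
Byte at offset 11: 0xC2 = 11000010 → 2-byte char (#5). Advance 2.
Byte at offset 13: 0xE5 = 11100101 → 3-byte char (#6). Advance 3.
Byte at offset 16: 0xF0 = 11110000 → 4-byte char (#7). Advance 4.
Byte at offset 20: 0xC4 = 11000100 → 2-byte char (#8). Advance 2.
Reached end at offset 22 after 8 code points.

8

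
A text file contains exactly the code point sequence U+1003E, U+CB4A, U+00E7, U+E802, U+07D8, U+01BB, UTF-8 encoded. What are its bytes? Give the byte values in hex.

U+1003E: 4-byte form → F0 90 80 BE.
U+CB4A: 3-byte form → EC AD 8A.
U+00E7: 2-byte form → C3 A7.
U+E802: 3-byte form → EE A0 82.
U+07D8: 2-byte form → DF 98.
U+01BB: 2-byte form → C6 BB.
Concatenated (16 bytes): F0 90 80 BE EC AD 8A C3 A7 EE A0 82 DF 98 C6 BB.

F0 90 80 BE EC AD 8A C3 A7 EE A0 82 DF 98 C6 BB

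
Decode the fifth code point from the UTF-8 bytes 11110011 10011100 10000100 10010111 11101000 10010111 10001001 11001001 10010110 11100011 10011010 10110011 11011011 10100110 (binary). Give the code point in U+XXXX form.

Offset 0: leading byte 0xF3 = 11110011 → 4-byte char #1 = F3 9C 84 97.
Offset 4: leading byte 0xE8 = 11101000 → 3-byte char #2 = E8 97 89.
Offset 7: leading byte 0xC9 = 11001001 → 2-byte char #3 = C9 96.
Offset 9: leading byte 0xE3 = 11100011 → 3-byte char #4 = E3 9A B3.
Offset 12: leading byte 0xDB = 11011011 → 2-byte char #5 = DB A6.
Leading byte 0xDB = 11011011 matches 110xxxxx → 2-byte sequence.
Byte 1: 0xDB = 11011011, payload 11011 (5 bits).
Byte 2: 0xA6 = 10100110 (10xxxxxx ✓), payload 100110.
Concatenate: 11011100110 = 0x6E6 (11 bits → U+06E6).

U+06E6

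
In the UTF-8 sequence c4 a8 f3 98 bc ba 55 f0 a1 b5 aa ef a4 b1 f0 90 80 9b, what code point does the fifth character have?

U+F931

Offset 0: leading byte 0xC4 = 11000100 → 2-byte char #1 = C4 A8.
Offset 2: leading byte 0xF3 = 11110011 → 4-byte char #2 = F3 98 BC BA.
Offset 6: leading byte 0x55 = 01010101 → 1-byte char #3 = 55.
Offset 7: leading byte 0xF0 = 11110000 → 4-byte char #4 = F0 A1 B5 AA.
Offset 11: leading byte 0xEF = 11101111 → 3-byte char #5 = EF A4 B1.
Leading byte 0xEF = 11101111 matches 1110xxxx → 3-byte sequence.
Byte 1: 0xEF = 11101111, payload 1111 (4 bits).
Byte 2: 0xA4 = 10100100 (10xxxxxx ✓), payload 100100.
Byte 3: 0xB1 = 10110001 (10xxxxxx ✓), payload 110001.
Concatenate: 1111100100110001 = 0xF931 (16 bits → U+F931).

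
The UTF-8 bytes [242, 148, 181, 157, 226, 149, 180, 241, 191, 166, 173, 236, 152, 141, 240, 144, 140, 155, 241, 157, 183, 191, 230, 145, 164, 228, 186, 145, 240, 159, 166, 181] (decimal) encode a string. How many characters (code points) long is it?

9

Byte at offset 0: 0xF2 = 11110010 → 4-byte char (#1). Advance 4.
Byte at offset 4: 0xE2 = 11100010 → 3-byte char (#2). Advance 3.
Byte at offset 7: 0xF1 = 11110001 → 4-byte char (#3). Advance 4.
Byte at offset 11: 0xEC = 11101100 → 3-byte char (#4). Advance 3.
Byte at offset 14: 0xF0 = 11110000 → 4-byte char (#5). Advance 4.
Byte at offset 18: 0xF1 = 11110001 → 4-byte char (#6). Advance 4.
Byte at offset 22: 0xE6 = 11100110 → 3-byte char (#7). Advance 3.
Byte at offset 25: 0xE4 = 11100100 → 3-byte char (#8). Advance 3.
Byte at offset 28: 0xF0 = 11110000 → 4-byte char (#9). Advance 4.
Reached end at offset 32 after 9 code points.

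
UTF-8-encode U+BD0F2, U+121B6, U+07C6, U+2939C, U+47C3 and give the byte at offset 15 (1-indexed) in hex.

0xE4

1-indexed offset 15 is 0-indexed offset 14.
U+BD0F2 → 4-byte form F2 BD 83 B2 at offsets 0–3.
U+121B6 → 4-byte form F0 92 86 B6 at offsets 4–7.
U+07C6 → 2-byte form DF 86 at offsets 8–9.
U+2939C → 4-byte form F0 A9 8E 9C at offsets 10–13.
U+47C3 → 3-byte form E4 9F 83 at offsets 14–16.
Offset 14 falls in char 5's range; it's byte 1 of E4 9F 83 = 0xE4.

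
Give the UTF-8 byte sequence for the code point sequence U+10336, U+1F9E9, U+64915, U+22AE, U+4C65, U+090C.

U+10336: 4-byte form → F0 90 8C B6.
U+1F9E9: 4-byte form → F0 9F A7 A9.
U+64915: 4-byte form → F1 A4 A4 95.
U+22AE: 3-byte form → E2 8A AE.
U+4C65: 3-byte form → E4 B1 A5.
U+090C: 3-byte form → E0 A4 8C.
Concatenated (21 bytes): F0 90 8C B6 F0 9F A7 A9 F1 A4 A4 95 E2 8A AE E4 B1 A5 E0 A4 8C.

F0 90 8C B6 F0 9F A7 A9 F1 A4 A4 95 E2 8A AE E4 B1 A5 E0 A4 8C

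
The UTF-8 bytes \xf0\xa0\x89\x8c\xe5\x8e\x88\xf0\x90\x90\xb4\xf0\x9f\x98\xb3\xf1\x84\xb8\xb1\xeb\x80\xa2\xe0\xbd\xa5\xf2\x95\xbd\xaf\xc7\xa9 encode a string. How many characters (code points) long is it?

9

Byte at offset 0: 0xF0 = 11110000 → 4-byte char (#1). Advance 4.
Byte at offset 4: 0xE5 = 11100101 → 3-byte char (#2). Advance 3.
Byte at offset 7: 0xF0 = 11110000 → 4-byte char (#3). Advance 4.
Byte at offset 11: 0xF0 = 11110000 → 4-byte char (#4). Advance 4.
Byte at offset 15: 0xF1 = 11110001 → 4-byte char (#5). Advance 4.
Byte at offset 19: 0xEB = 11101011 → 3-byte char (#6). Advance 3.
Byte at offset 22: 0xE0 = 11100000 → 3-byte char (#7). Advance 3.
Byte at offset 25: 0xF2 = 11110010 → 4-byte char (#8). Advance 4.
Byte at offset 29: 0xC7 = 11000111 → 2-byte char (#9). Advance 2.
Reached end at offset 31 after 9 code points.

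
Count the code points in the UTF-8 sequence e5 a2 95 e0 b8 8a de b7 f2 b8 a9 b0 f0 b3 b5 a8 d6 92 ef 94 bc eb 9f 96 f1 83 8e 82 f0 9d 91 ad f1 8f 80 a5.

11

Byte at offset 0: 0xE5 = 11100101 → 3-byte char (#1). Advance 3.
Byte at offset 3: 0xE0 = 11100000 → 3-byte char (#2). Advance 3.
Byte at offset 6: 0xDE = 11011110 → 2-byte char (#3). Advance 2.
Byte at offset 8: 0xF2 = 11110010 → 4-byte char (#4). Advance 4.
Byte at offset 12: 0xF0 = 11110000 → 4-byte char (#5). Advance 4.
Byte at offset 16: 0xD6 = 11010110 → 2-byte char (#6). Advance 2.
Byte at offset 18: 0xEF = 11101111 → 3-byte char (#7). Advance 3.
Byte at offset 21: 0xEB = 11101011 → 3-byte char (#8). Advance 3.
Byte at offset 24: 0xF1 = 11110001 → 4-byte char (#9). Advance 4.
Byte at offset 28: 0xF0 = 11110000 → 4-byte char (#10). Advance 4.
Byte at offset 32: 0xF1 = 11110001 → 4-byte char (#11). Advance 4.
Reached end at offset 36 after 11 code points.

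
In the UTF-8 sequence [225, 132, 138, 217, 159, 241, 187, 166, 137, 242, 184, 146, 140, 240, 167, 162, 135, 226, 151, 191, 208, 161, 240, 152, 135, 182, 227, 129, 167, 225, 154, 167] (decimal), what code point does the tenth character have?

U+16A7

Offset 0: leading byte 0xE1 = 11100001 → 3-byte char #1 = E1 84 8A.
Offset 3: leading byte 0xD9 = 11011001 → 2-byte char #2 = D9 9F.
Offset 5: leading byte 0xF1 = 11110001 → 4-byte char #3 = F1 BB A6 89.
Offset 9: leading byte 0xF2 = 11110010 → 4-byte char #4 = F2 B8 92 8C.
Offset 13: leading byte 0xF0 = 11110000 → 4-byte char #5 = F0 A7 A2 87.
Offset 17: leading byte 0xE2 = 11100010 → 3-byte char #6 = E2 97 BF.
Offset 20: leading byte 0xD0 = 11010000 → 2-byte char #7 = D0 A1.
Offset 22: leading byte 0xF0 = 11110000 → 4-byte char #8 = F0 98 87 B6.
Offset 26: leading byte 0xE3 = 11100011 → 3-byte char #9 = E3 81 A7.
Offset 29: leading byte 0xE1 = 11100001 → 3-byte char #10 = E1 9A A7.
Leading byte 0xE1 = 11100001 matches 1110xxxx → 3-byte sequence.
Byte 1: 0xE1 = 11100001, payload 0001 (4 bits).
Byte 2: 0x9A = 10011010 (10xxxxxx ✓), payload 011010.
Byte 3: 0xA7 = 10100111 (10xxxxxx ✓), payload 100111.
Concatenate: 0001011010100111 = 0x16A7 (16 bits → U+16A7).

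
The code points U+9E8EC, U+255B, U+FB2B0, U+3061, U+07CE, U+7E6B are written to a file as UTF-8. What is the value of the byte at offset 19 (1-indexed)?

1-indexed offset 19 is 0-indexed offset 18.
U+9E8EC → 4-byte form F2 9E A3 AC at offsets 0–3.
U+255B → 3-byte form E2 95 9B at offsets 4–6.
U+FB2B0 → 4-byte form F3 BB 8A B0 at offsets 7–10.
U+3061 → 3-byte form E3 81 A1 at offsets 11–13.
U+07CE → 2-byte form DF 8E at offsets 14–15.
U+7E6B → 3-byte form E7 B9 AB at offsets 16–18.
Offset 18 falls in char 6's range; it's byte 3 of E7 B9 AB = 0xAB.

0xAB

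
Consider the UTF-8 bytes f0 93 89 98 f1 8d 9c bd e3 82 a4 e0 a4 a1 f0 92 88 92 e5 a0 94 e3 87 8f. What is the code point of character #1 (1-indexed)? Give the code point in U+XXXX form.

U+13258

Offset 0: leading byte 0xF0 = 11110000 → 4-byte char #1 = F0 93 89 98.
Leading byte 0xF0 = 11110000 matches 11110xxx → 4-byte sequence.
Byte 1: 0xF0 = 11110000, payload 000 (3 bits).
Byte 2: 0x93 = 10010011 (10xxxxxx ✓), payload 010011.
Byte 3: 0x89 = 10001001 (10xxxxxx ✓), payload 001001.
Byte 4: 0x98 = 10011000 (10xxxxxx ✓), payload 011000.
Concatenate: 000010011001001011000 = 0x13258 (21 bits → U+13258).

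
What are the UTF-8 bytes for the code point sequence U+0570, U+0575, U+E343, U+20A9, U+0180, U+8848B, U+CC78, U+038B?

D5 B0 D5 B5 EE 8D 83 E2 82 A9 C6 80 F2 88 92 8B EC B1 B8 CE 8B

U+0570: 2-byte form → D5 B0.
U+0575: 2-byte form → D5 B5.
U+E343: 3-byte form → EE 8D 83.
U+20A9: 3-byte form → E2 82 A9.
U+0180: 2-byte form → C6 80.
U+8848B: 4-byte form → F2 88 92 8B.
U+CC78: 3-byte form → EC B1 B8.
U+038B: 2-byte form → CE 8B.
Concatenated (21 bytes): D5 B0 D5 B5 EE 8D 83 E2 82 A9 C6 80 F2 88 92 8B EC B1 B8 CE 8B.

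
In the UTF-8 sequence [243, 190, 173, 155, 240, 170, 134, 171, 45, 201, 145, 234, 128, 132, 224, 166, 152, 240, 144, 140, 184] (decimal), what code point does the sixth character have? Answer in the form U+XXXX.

U+0998

Offset 0: leading byte 0xF3 = 11110011 → 4-byte char #1 = F3 BE AD 9B.
Offset 4: leading byte 0xF0 = 11110000 → 4-byte char #2 = F0 AA 86 AB.
Offset 8: leading byte 0x2D = 00101101 → 1-byte char #3 = 2D.
Offset 9: leading byte 0xC9 = 11001001 → 2-byte char #4 = C9 91.
Offset 11: leading byte 0xEA = 11101010 → 3-byte char #5 = EA 80 84.
Offset 14: leading byte 0xE0 = 11100000 → 3-byte char #6 = E0 A6 98.
Leading byte 0xE0 = 11100000 matches 1110xxxx → 3-byte sequence.
Byte 1: 0xE0 = 11100000, payload 0000 (4 bits).
Byte 2: 0xA6 = 10100110 (10xxxxxx ✓), payload 100110.
Byte 3: 0x98 = 10011000 (10xxxxxx ✓), payload 011000.
Concatenate: 0000100110011000 = 0x998 (16 bits → U+0998).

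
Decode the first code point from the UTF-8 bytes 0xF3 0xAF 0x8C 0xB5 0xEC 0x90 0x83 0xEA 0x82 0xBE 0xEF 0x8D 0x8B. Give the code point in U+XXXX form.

Offset 0: leading byte 0xF3 = 11110011 → 4-byte char #1 = F3 AF 8C B5.
Leading byte 0xF3 = 11110011 matches 11110xxx → 4-byte sequence.
Byte 1: 0xF3 = 11110011, payload 011 (3 bits).
Byte 2: 0xAF = 10101111 (10xxxxxx ✓), payload 101111.
Byte 3: 0x8C = 10001100 (10xxxxxx ✓), payload 001100.
Byte 4: 0xB5 = 10110101 (10xxxxxx ✓), payload 110101.
Concatenate: 011101111001100110101 = 0xEF335 (21 bits → U+EF335).

U+EF335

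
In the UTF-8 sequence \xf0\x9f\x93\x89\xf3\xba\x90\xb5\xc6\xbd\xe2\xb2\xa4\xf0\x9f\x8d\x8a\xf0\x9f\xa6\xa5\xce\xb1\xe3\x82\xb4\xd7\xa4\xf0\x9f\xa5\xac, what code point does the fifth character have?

U+1F34A

Offset 0: leading byte 0xF0 = 11110000 → 4-byte char #1 = F0 9F 93 89.
Offset 4: leading byte 0xF3 = 11110011 → 4-byte char #2 = F3 BA 90 B5.
Offset 8: leading byte 0xC6 = 11000110 → 2-byte char #3 = C6 BD.
Offset 10: leading byte 0xE2 = 11100010 → 3-byte char #4 = E2 B2 A4.
Offset 13: leading byte 0xF0 = 11110000 → 4-byte char #5 = F0 9F 8D 8A.
Leading byte 0xF0 = 11110000 matches 11110xxx → 4-byte sequence.
Byte 1: 0xF0 = 11110000, payload 000 (3 bits).
Byte 2: 0x9F = 10011111 (10xxxxxx ✓), payload 011111.
Byte 3: 0x8D = 10001101 (10xxxxxx ✓), payload 001101.
Byte 4: 0x8A = 10001010 (10xxxxxx ✓), payload 001010.
Concatenate: 000011111001101001010 = 0x1F34A (21 bits → U+1F34A).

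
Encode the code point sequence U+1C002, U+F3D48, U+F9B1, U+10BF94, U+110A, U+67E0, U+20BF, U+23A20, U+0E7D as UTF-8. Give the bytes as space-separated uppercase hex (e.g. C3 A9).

U+1C002: 4-byte form → F0 9C 80 82.
U+F3D48: 4-byte form → F3 B3 B5 88.
U+F9B1: 3-byte form → EF A6 B1.
U+10BF94: 4-byte form → F4 8B BE 94.
U+110A: 3-byte form → E1 84 8A.
U+67E0: 3-byte form → E6 9F A0.
U+20BF: 3-byte form → E2 82 BF.
U+23A20: 4-byte form → F0 A3 A8 A0.
U+0E7D: 3-byte form → E0 B9 BD.
Concatenated (31 bytes): F0 9C 80 82 F3 B3 B5 88 EF A6 B1 F4 8B BE 94 E1 84 8A E6 9F A0 E2 82 BF F0 A3 A8 A0 E0 B9 BD.

F0 9C 80 82 F3 B3 B5 88 EF A6 B1 F4 8B BE 94 E1 84 8A E6 9F A0 E2 82 BF F0 A3 A8 A0 E0 B9 BD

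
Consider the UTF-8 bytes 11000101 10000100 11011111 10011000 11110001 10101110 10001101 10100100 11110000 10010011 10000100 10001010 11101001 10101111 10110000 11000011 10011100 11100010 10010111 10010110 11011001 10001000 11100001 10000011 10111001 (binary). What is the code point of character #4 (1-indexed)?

Offset 0: leading byte 0xC5 = 11000101 → 2-byte char #1 = C5 84.
Offset 2: leading byte 0xDF = 11011111 → 2-byte char #2 = DF 98.
Offset 4: leading byte 0xF1 = 11110001 → 4-byte char #3 = F1 AE 8D A4.
Offset 8: leading byte 0xF0 = 11110000 → 4-byte char #4 = F0 93 84 8A.
Leading byte 0xF0 = 11110000 matches 11110xxx → 4-byte sequence.
Byte 1: 0xF0 = 11110000, payload 000 (3 bits).
Byte 2: 0x93 = 10010011 (10xxxxxx ✓), payload 010011.
Byte 3: 0x84 = 10000100 (10xxxxxx ✓), payload 000100.
Byte 4: 0x8A = 10001010 (10xxxxxx ✓), payload 001010.
Concatenate: 000010011000100001010 = 0x1310A (21 bits → U+1310A).

U+1310A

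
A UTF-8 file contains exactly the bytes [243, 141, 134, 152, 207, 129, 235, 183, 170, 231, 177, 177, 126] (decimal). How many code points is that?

5

Byte at offset 0: 0xF3 = 11110011 → 4-byte char (#1). Advance 4.
Byte at offset 4: 0xCF = 11001111 → 2-byte char (#2). Advance 2.
Byte at offset 6: 0xEB = 11101011 → 3-byte char (#3). Advance 3.
Byte at offset 9: 0xE7 = 11100111 → 3-byte char (#4). Advance 3.
Byte at offset 12: 0x7E = 01111110 → 1-byte char (#5). Advance 1.
Reached end at offset 13 after 5 code points.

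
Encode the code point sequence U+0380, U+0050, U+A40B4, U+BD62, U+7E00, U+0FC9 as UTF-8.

U+0380: 2-byte form → CE 80.
U+0050: 1-byte form → 50.
U+A40B4: 4-byte form → F2 A4 82 B4.
U+BD62: 3-byte form → EB B5 A2.
U+7E00: 3-byte form → E7 B8 80.
U+0FC9: 3-byte form → E0 BF 89.
Concatenated (16 bytes): CE 80 50 F2 A4 82 B4 EB B5 A2 E7 B8 80 E0 BF 89.

CE 80 50 F2 A4 82 B4 EB B5 A2 E7 B8 80 E0 BF 89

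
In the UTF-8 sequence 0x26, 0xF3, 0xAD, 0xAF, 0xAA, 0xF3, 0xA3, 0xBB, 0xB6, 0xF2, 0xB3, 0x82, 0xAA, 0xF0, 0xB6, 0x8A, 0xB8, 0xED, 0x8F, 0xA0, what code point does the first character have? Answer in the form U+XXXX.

U+0026

Offset 0: leading byte 0x26 = 00100110 → 1-byte char #1 = 26.
Leading byte 0x26 = 00100110 matches 0xxxxxxx → 1-byte sequence.
Byte 1: 0x26 = 00100110, payload 0100110 (7 bits).
Concatenate: 0100110 = 0x26 (7 bits → U+0026).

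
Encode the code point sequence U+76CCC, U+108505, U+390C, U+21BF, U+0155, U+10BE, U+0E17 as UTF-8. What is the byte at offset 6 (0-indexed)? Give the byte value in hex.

0x94

U+76CCC → 4-byte form F1 B6 B3 8C at offsets 0–3.
U+108505 → 4-byte form F4 88 94 85 at offsets 4–7.
Offset 6 falls in char 2's range; it's byte 3 of F4 88 94 85 = 0x94.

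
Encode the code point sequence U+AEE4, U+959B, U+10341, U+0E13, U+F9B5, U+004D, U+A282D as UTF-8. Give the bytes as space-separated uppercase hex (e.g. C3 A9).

U+AEE4: 3-byte form → EA BB A4.
U+959B: 3-byte form → E9 96 9B.
U+10341: 4-byte form → F0 90 8D 81.
U+0E13: 3-byte form → E0 B8 93.
U+F9B5: 3-byte form → EF A6 B5.
U+004D: 1-byte form → 4D.
U+A282D: 4-byte form → F2 A2 A0 AD.
Concatenated (21 bytes): EA BB A4 E9 96 9B F0 90 8D 81 E0 B8 93 EF A6 B5 4D F2 A2 A0 AD.

EA BB A4 E9 96 9B F0 90 8D 81 E0 B8 93 EF A6 B5 4D F2 A2 A0 AD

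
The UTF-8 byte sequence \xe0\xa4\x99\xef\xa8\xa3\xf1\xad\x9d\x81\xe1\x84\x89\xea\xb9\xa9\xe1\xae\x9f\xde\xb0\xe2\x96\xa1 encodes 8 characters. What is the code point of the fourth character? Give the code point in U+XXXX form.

Offset 0: leading byte 0xE0 = 11100000 → 3-byte char #1 = E0 A4 99.
Offset 3: leading byte 0xEF = 11101111 → 3-byte char #2 = EF A8 A3.
Offset 6: leading byte 0xF1 = 11110001 → 4-byte char #3 = F1 AD 9D 81.
Offset 10: leading byte 0xE1 = 11100001 → 3-byte char #4 = E1 84 89.
Leading byte 0xE1 = 11100001 matches 1110xxxx → 3-byte sequence.
Byte 1: 0xE1 = 11100001, payload 0001 (4 bits).
Byte 2: 0x84 = 10000100 (10xxxxxx ✓), payload 000100.
Byte 3: 0x89 = 10001001 (10xxxxxx ✓), payload 001001.
Concatenate: 0001000100001001 = 0x1109 (16 bits → U+1109).

U+1109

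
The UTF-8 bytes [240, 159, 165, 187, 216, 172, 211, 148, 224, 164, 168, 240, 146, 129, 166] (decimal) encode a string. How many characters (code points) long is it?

Byte at offset 0: 0xF0 = 11110000 → 4-byte char (#1). Advance 4.
Byte at offset 4: 0xD8 = 11011000 → 2-byte char (#2). Advance 2.
Byte at offset 6: 0xD3 = 11010011 → 2-byte char (#3). Advance 2.
Byte at offset 8: 0xE0 = 11100000 → 3-byte char (#4). Advance 3.
Byte at offset 11: 0xF0 = 11110000 → 4-byte char (#5). Advance 4.
Reached end at offset 15 after 5 code points.

5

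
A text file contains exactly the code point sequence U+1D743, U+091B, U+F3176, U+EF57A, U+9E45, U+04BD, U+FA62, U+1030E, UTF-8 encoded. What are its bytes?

U+1D743: 4-byte form → F0 9D 9D 83.
U+091B: 3-byte form → E0 A4 9B.
U+F3176: 4-byte form → F3 B3 85 B6.
U+EF57A: 4-byte form → F3 AF 95 BA.
U+9E45: 3-byte form → E9 B9 85.
U+04BD: 2-byte form → D2 BD.
U+FA62: 3-byte form → EF A9 A2.
U+1030E: 4-byte form → F0 90 8C 8E.
Concatenated (27 bytes): F0 9D 9D 83 E0 A4 9B F3 B3 85 B6 F3 AF 95 BA E9 B9 85 D2 BD EF A9 A2 F0 90 8C 8E.

F0 9D 9D 83 E0 A4 9B F3 B3 85 B6 F3 AF 95 BA E9 B9 85 D2 BD EF A9 A2 F0 90 8C 8E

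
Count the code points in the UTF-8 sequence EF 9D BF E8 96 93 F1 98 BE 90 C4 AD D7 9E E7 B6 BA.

6

Byte at offset 0: 0xEF = 11101111 → 3-byte char (#1). Advance 3.
Byte at offset 3: 0xE8 = 11101000 → 3-byte char (#2). Advance 3.
Byte at offset 6: 0xF1 = 11110001 → 4-byte char (#3). Advance 4.
Byte at offset 10: 0xC4 = 11000100 → 2-byte char (#4). Advance 2.
Byte at offset 12: 0xD7 = 11010111 → 2-byte char (#5). Advance 2.
Byte at offset 14: 0xE7 = 11100111 → 3-byte char (#6). Advance 3.
Reached end at offset 17 after 6 code points.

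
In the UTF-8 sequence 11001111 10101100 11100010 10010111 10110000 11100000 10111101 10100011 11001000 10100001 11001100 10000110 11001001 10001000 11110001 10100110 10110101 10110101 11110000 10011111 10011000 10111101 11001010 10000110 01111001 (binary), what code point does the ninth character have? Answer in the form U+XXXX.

Offset 0: leading byte 0xCF = 11001111 → 2-byte char #1 = CF AC.
Offset 2: leading byte 0xE2 = 11100010 → 3-byte char #2 = E2 97 B0.
Offset 5: leading byte 0xE0 = 11100000 → 3-byte char #3 = E0 BD A3.
Offset 8: leading byte 0xC8 = 11001000 → 2-byte char #4 = C8 A1.
Offset 10: leading byte 0xCC = 11001100 → 2-byte char #5 = CC 86.
Offset 12: leading byte 0xC9 = 11001001 → 2-byte char #6 = C9 88.
Offset 14: leading byte 0xF1 = 11110001 → 4-byte char #7 = F1 A6 B5 B5.
Offset 18: leading byte 0xF0 = 11110000 → 4-byte char #8 = F0 9F 98 BD.
Offset 22: leading byte 0xCA = 11001010 → 2-byte char #9 = CA 86.
Leading byte 0xCA = 11001010 matches 110xxxxx → 2-byte sequence.
Byte 1: 0xCA = 11001010, payload 01010 (5 bits).
Byte 2: 0x86 = 10000110 (10xxxxxx ✓), payload 000110.
Concatenate: 01010000110 = 0x286 (11 bits → U+0286).

U+0286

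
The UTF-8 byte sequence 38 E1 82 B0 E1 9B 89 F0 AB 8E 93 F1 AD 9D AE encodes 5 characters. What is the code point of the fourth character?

U+2B393

Offset 0: leading byte 0x38 = 00111000 → 1-byte char #1 = 38.
Offset 1: leading byte 0xE1 = 11100001 → 3-byte char #2 = E1 82 B0.
Offset 4: leading byte 0xE1 = 11100001 → 3-byte char #3 = E1 9B 89.
Offset 7: leading byte 0xF0 = 11110000 → 4-byte char #4 = F0 AB 8E 93.
Leading byte 0xF0 = 11110000 matches 11110xxx → 4-byte sequence.
Byte 1: 0xF0 = 11110000, payload 000 (3 bits).
Byte 2: 0xAB = 10101011 (10xxxxxx ✓), payload 101011.
Byte 3: 0x8E = 10001110 (10xxxxxx ✓), payload 001110.
Byte 4: 0x93 = 10010011 (10xxxxxx ✓), payload 010011.
Concatenate: 000101011001110010011 = 0x2B393 (21 bits → U+2B393).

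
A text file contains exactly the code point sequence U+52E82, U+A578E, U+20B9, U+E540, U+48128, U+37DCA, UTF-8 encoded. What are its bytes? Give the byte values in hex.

U+52E82: 4-byte form → F1 92 BA 82.
U+A578E: 4-byte form → F2 A5 9E 8E.
U+20B9: 3-byte form → E2 82 B9.
U+E540: 3-byte form → EE 95 80.
U+48128: 4-byte form → F1 88 84 A8.
U+37DCA: 4-byte form → F0 B7 B7 8A.
Concatenated (22 bytes): F1 92 BA 82 F2 A5 9E 8E E2 82 B9 EE 95 80 F1 88 84 A8 F0 B7 B7 8A.

F1 92 BA 82 F2 A5 9E 8E E2 82 B9 EE 95 80 F1 88 84 A8 F0 B7 B7 8A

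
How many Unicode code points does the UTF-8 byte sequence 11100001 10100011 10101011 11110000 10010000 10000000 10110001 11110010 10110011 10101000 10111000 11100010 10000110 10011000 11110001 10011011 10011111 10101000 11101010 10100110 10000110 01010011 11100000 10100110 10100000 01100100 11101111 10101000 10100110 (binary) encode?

Byte at offset 0: 0xE1 = 11100001 → 3-byte char (#1). Advance 3.
Byte at offset 3: 0xF0 = 11110000 → 4-byte char (#2). Advance 4.
Byte at offset 7: 0xF2 = 11110010 → 4-byte char (#3). Advance 4.
Byte at offset 11: 0xE2 = 11100010 → 3-byte char (#4). Advance 3.
Byte at offset 14: 0xF1 = 11110001 → 4-byte char (#5). Advance 4.
Byte at offset 18: 0xEA = 11101010 → 3-byte char (#6). Advance 3.
Byte at offset 21: 0x53 = 01010011 → 1-byte char (#7). Advance 1.
Byte at offset 22: 0xE0 = 11100000 → 3-byte char (#8). Advance 3.
Byte at offset 25: 0x64 = 01100100 → 1-byte char (#9). Advance 1.
Byte at offset 26: 0xEF = 11101111 → 3-byte char (#10). Advance 3.
Reached end at offset 29 after 10 code points.

10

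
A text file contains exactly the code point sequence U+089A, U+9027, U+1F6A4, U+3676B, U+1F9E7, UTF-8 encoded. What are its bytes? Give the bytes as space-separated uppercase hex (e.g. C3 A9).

E0 A2 9A E9 80 A7 F0 9F 9A A4 F0 B6 9D AB F0 9F A7 A7

U+089A: 3-byte form → E0 A2 9A.
U+9027: 3-byte form → E9 80 A7.
U+1F6A4: 4-byte form → F0 9F 9A A4.
U+3676B: 4-byte form → F0 B6 9D AB.
U+1F9E7: 4-byte form → F0 9F A7 A7.
Concatenated (18 bytes): E0 A2 9A E9 80 A7 F0 9F 9A A4 F0 B6 9D AB F0 9F A7 A7.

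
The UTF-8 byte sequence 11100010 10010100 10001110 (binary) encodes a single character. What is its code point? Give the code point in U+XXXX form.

U+250E

Leading byte 0xE2 = 11100010 matches 1110xxxx → 3-byte sequence.
Byte 1: 0xE2 = 11100010, payload 0010 (4 bits).
Byte 2: 0x94 = 10010100 (10xxxxxx ✓), payload 010100.
Byte 3: 0x8E = 10001110 (10xxxxxx ✓), payload 001110.
Concatenate: 0010010100001110 = 0x250E (16 bits → U+250E).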